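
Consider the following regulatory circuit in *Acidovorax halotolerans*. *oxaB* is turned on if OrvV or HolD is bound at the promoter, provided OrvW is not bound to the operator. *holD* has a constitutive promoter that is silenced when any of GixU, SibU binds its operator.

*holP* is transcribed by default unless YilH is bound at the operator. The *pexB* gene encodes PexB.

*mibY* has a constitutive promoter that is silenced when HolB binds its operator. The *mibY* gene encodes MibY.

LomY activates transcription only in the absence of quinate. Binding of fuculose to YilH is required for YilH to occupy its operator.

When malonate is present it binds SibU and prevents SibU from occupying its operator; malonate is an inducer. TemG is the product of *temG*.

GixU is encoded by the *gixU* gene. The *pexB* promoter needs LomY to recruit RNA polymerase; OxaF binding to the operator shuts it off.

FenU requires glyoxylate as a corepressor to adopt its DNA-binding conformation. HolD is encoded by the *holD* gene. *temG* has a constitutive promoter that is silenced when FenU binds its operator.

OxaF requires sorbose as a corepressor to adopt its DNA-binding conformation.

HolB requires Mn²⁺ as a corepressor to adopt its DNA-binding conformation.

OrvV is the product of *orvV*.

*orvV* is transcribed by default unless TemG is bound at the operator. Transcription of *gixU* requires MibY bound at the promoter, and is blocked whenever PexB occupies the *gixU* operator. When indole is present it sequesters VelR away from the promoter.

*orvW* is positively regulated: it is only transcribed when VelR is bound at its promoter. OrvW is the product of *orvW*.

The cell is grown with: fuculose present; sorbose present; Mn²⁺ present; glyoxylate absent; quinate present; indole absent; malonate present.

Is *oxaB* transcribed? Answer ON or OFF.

OFF

Glyoxylate is absent, so FenU is inactive.
With no repressor bound, *temG* is transcribed.
So TemG is produced and active.
With repressor TemG bound, *orvV* is not transcribed.
So OrvV is not produced.
Indole is absent, so VelR is active.
No repressor is bound and VelR is active, so *orvW* is transcribed.
So OrvW is produced and active.
Quinate is present, so LomY is inactive.
Sorbose is present, so OxaF is active.
With repressor OxaF bound, *pexB* is not transcribed.
So PexB is not produced.
Mn²⁺ is present, so HolB is active.
With repressor HolB bound, *mibY* is not transcribed.
So MibY is not produced.
Required activator MibY is absent, so *gixU* is not transcribed.
So GixU is not produced.
Malonate is present, so SibU is inactive.
With no repressor bound, *holD* is transcribed.
So HolD is produced and active.
With repressor OrvW bound, *oxaB* is not transcribed.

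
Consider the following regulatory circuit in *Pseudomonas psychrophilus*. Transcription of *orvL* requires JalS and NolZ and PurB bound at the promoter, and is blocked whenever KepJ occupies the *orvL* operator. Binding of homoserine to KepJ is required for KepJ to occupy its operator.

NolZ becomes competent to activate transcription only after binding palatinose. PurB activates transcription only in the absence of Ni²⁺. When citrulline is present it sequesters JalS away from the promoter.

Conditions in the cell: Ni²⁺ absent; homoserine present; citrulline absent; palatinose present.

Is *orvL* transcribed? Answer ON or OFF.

Citrulline is absent, so JalS is active.
Palatinose is present, so NolZ is active.
Homoserine is present, so KepJ is active.
Ni²⁺ is absent, so PurB is active.
With repressor KepJ bound, *orvL* is not transcribed.

OFF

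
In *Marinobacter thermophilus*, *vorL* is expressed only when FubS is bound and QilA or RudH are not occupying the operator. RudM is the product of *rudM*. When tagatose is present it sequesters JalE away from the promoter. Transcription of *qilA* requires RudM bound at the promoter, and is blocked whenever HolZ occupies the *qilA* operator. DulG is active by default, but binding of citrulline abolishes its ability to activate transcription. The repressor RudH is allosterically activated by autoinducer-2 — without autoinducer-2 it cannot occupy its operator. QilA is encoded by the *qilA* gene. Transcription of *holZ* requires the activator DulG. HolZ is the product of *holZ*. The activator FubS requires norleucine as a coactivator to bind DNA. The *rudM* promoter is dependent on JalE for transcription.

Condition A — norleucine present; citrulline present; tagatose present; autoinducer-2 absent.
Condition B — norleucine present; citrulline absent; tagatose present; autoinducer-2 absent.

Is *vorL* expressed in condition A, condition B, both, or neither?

Condition A:
Norleucine is present, so FubS is active.
Citrulline is present, so DulG is inactive.
Required activator DulG is absent, so *holZ* is not transcribed.
So HolZ is not produced.
Tagatose is present, so JalE is inactive.
Required activator JalE is absent, so *rudM* is not transcribed.
So RudM is not produced.
Required activator RudM is absent, so *qilA* is not transcribed.
So QilA is not produced.
Autoinducer-2 is absent, so RudH is inactive.
No repressor is bound and FubS is active, so *vorL* is transcribed.
→ *vorL* is ON in A.
Condition B:
Norleucine is present, so FubS is active.
Citrulline is absent, so DulG is active.
No repressor is bound and DulG is active, so *holZ* is transcribed.
So HolZ is produced and active.
Tagatose is present, so JalE is inactive.
Required activator JalE is absent, so *rudM* is not transcribed.
So RudM is not produced.
With repressor HolZ bound, *qilA* is not transcribed.
So QilA is not produced.
Autoinducer-2 is absent, so RudH is inactive.
No repressor is bound and FubS is active, so *vorL* is transcribed.
→ *vorL* is ON in B.

both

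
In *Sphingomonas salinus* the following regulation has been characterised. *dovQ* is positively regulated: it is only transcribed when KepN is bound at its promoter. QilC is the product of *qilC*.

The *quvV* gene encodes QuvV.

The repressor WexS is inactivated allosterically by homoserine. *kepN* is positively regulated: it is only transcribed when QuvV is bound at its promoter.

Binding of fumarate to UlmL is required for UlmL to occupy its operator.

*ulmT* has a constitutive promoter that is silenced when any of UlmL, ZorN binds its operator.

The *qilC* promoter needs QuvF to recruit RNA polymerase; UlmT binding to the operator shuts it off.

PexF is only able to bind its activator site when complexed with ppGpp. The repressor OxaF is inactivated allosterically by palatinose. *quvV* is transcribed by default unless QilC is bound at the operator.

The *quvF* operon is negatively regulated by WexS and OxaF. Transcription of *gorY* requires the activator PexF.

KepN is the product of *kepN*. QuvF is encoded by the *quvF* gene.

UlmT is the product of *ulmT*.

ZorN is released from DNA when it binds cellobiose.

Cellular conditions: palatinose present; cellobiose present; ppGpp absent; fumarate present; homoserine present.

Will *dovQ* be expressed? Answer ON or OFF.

OFF

Fumarate is present, so UlmL is active.
Cellobiose is present, so ZorN is inactive.
With repressor UlmL bound, *ulmT* is not transcribed.
So UlmT is not produced.
Homoserine is present, so WexS is inactive.
Palatinose is present, so OxaF is inactive.
With no repressor bound, *quvF* is transcribed.
So QuvF is produced and active.
No repressor is bound and QuvF is active, so *qilC* is transcribed.
So QilC is produced and active.
With repressor QilC bound, *quvV* is not transcribed.
So QuvV is not produced.
Required activator QuvV is absent, so *kepN* is not transcribed.
So KepN is not produced.
Required activator KepN is absent, so *dovQ* is not transcribed.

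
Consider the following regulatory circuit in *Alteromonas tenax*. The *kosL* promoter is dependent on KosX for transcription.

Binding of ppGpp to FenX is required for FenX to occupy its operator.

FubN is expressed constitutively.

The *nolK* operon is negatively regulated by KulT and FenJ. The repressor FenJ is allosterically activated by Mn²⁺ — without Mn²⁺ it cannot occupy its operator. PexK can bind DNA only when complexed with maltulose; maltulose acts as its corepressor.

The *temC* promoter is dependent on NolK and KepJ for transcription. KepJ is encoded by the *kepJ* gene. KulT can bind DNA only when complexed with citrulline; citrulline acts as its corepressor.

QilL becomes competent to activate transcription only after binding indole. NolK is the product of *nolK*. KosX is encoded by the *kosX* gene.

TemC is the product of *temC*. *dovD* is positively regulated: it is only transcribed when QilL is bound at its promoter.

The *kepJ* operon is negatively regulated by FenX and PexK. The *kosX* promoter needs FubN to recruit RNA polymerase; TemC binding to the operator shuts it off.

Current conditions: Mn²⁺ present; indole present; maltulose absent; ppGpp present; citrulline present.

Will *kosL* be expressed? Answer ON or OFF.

Citrulline is present, so KulT is active.
Mn²⁺ is present, so FenJ is active.
With repressor KulT bound, *nolK* is not transcribed.
So NolK is not produced.
ppGpp is present, so FenX is active.
Maltulose is absent, so PexK is inactive.
With repressor FenX bound, *kepJ* is not transcribed.
So KepJ is not produced.
Required activator NolK is absent, so *temC* is not transcribed.
So TemC is not produced.
FubN is produced constitutively and is active.
No repressor is bound and FubN is active, so *kosX* is transcribed.
So KosX is produced and active.
No repressor is bound and KosX is active, so *kosL* is transcribed.

ON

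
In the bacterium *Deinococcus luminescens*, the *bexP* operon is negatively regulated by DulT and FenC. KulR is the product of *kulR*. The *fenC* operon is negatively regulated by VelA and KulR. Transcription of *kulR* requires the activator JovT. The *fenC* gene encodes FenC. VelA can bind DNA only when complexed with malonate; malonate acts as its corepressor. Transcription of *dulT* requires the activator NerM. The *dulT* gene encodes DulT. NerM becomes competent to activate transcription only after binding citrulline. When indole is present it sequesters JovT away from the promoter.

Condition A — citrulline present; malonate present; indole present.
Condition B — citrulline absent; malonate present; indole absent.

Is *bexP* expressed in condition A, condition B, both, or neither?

Condition A:
Citrulline is present, so NerM is active.
No repressor is bound and NerM is active, so *dulT* is transcribed.
So DulT is produced and active.
Malonate is present, so VelA is active.
Indole is present, so JovT is inactive.
Required activator JovT is absent, so *kulR* is not transcribed.
So KulR is not produced.
With repressor VelA bound, *fenC* is not transcribed.
So FenC is not produced.
With repressor DulT bound, *bexP* is not transcribed.
→ *bexP* is OFF in A.
Condition B:
Citrulline is absent, so NerM is inactive.
Required activator NerM is absent, so *dulT* is not transcribed.
So DulT is not produced.
Malonate is present, so VelA is active.
Indole is absent, so JovT is active.
No repressor is bound and JovT is active, so *kulR* is transcribed.
So KulR is produced and active.
With repressor VelA bound, *fenC* is not transcribed.
So FenC is not produced.
With no repressor bound, *bexP* is transcribed.
→ *bexP* is ON in B.

B only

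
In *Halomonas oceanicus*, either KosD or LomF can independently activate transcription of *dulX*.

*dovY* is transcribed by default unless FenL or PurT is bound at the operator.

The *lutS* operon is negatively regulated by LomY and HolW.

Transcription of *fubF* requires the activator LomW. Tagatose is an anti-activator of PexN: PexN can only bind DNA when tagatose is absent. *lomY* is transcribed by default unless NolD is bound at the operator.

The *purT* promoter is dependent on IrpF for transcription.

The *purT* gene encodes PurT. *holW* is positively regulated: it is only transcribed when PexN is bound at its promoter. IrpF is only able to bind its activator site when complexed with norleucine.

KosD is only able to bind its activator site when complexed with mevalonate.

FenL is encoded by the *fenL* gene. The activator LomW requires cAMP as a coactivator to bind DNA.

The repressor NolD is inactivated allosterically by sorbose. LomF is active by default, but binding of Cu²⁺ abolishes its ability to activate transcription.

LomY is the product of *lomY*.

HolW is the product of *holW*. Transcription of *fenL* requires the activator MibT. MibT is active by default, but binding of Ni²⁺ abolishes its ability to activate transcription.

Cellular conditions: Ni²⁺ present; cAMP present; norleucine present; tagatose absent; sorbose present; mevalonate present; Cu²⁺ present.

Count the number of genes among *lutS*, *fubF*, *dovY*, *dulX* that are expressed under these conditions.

2

Sorbose is present, so NolD is inactive.
With no repressor bound, *lomY* is transcribed.
So LomY is produced and active.
Tagatose is absent, so PexN is active.
No repressor is bound and PexN is active, so *holW* is transcribed.
So HolW is produced and active.
With repressor LomY bound, *lutS* is not transcribed.
→ *lutS* is OFF.
cAMP is present, so LomW is active.
No repressor is bound and LomW is active, so *fubF* is transcribed.
→ *fubF* is ON.
Ni²⁺ is present, so MibT is inactive.
Required activator MibT is absent, so *fenL* is not transcribed.
So FenL is not produced.
Norleucine is present, so IrpF is active.
No repressor is bound and IrpF is active, so *purT* is transcribed.
So PurT is produced and active.
With repressor PurT bound, *dovY* is not transcribed.
→ *dovY* is OFF.
Mevalonate is present, so KosD is active.
Cu²⁺ is present, so LomF is inactive.
Activator KosD is present, so *dulX* is transcribed.
→ *dulX* is ON.
2 of the 4 genes are transcribed.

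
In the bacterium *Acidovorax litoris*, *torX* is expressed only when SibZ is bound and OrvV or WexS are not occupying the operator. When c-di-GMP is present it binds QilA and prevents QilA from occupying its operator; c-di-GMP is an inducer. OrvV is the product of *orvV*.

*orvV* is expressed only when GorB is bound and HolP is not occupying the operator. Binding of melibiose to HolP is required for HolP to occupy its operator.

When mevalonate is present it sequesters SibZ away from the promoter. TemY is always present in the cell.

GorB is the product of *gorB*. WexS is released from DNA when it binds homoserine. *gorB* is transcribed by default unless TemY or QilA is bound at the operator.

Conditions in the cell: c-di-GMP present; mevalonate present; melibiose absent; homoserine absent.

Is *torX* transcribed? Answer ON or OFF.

OFF

Mevalonate is present, so SibZ is inactive.
Melibiose is absent, so HolP is inactive.
TemY is produced constitutively and is active.
c-di-GMP is present, so QilA is inactive.
With repressor TemY bound, *gorB* is not transcribed.
So GorB is not produced.
Required activator GorB is absent, so *orvV* is not transcribed.
So OrvV is not produced.
Homoserine is absent, so WexS is active.
With repressor WexS bound, *torX* is not transcribed.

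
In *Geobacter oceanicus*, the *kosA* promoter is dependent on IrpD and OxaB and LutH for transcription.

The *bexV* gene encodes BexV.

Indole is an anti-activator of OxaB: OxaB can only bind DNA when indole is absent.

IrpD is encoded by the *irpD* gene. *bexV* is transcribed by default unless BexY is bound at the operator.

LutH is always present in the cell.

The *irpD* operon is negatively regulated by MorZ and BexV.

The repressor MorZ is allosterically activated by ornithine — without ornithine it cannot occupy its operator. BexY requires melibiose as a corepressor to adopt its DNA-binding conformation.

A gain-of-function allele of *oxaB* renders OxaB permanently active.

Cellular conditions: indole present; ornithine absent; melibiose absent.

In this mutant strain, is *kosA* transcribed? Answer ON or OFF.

OFF

Ornithine is absent, so MorZ is inactive.
Melibiose is absent, so BexY is inactive.
With no repressor bound, *bexV* is transcribed.
So BexV is produced and active.
With repressor BexV bound, *irpD* is not transcribed.
So IrpD is not produced.
OxaB is constitutively active in this strain.
LutH is produced constitutively and is active.
Required activator IrpD is absent, so *kosA* is not transcribed.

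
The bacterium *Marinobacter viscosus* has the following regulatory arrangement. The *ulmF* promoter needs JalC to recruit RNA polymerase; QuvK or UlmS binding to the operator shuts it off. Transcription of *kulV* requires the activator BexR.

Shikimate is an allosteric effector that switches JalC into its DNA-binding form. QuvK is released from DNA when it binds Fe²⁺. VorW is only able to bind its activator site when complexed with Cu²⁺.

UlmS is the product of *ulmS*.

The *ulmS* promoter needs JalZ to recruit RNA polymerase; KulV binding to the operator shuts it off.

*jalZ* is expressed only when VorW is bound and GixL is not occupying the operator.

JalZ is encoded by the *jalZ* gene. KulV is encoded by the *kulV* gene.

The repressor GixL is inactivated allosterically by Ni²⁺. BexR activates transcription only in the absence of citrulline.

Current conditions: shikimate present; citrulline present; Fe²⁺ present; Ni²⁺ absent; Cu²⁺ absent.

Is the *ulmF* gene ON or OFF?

ON

Fe²⁺ is present, so QuvK is inactive.
Citrulline is present, so BexR is inactive.
Required activator BexR is absent, so *kulV* is not transcribed.
So KulV is not produced.
Ni²⁺ is absent, so GixL is active.
Cu²⁺ is absent, so VorW is inactive.
With repressor GixL bound, *jalZ* is not transcribed.
So JalZ is not produced.
Required activator JalZ is absent, so *ulmS* is not transcribed.
So UlmS is not produced.
Shikimate is present, so JalC is active.
No repressor is bound and JalC is active, so *ulmF* is transcribed.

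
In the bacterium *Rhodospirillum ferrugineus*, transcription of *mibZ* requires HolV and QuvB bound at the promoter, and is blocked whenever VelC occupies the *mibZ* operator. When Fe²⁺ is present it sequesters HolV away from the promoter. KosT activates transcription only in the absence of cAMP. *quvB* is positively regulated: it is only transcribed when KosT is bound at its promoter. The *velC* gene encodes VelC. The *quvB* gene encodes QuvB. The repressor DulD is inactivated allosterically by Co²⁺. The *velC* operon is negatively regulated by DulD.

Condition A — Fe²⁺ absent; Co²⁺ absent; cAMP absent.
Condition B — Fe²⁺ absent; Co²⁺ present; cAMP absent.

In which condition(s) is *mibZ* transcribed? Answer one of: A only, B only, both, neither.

A only

Condition A:
Fe²⁺ is absent, so HolV is active.
Co²⁺ is absent, so DulD is active.
With repressor DulD bound, *velC* is not transcribed.
So VelC is not produced.
cAMP is absent, so KosT is active.
No repressor is bound and KosT is active, so *quvB* is transcribed.
So QuvB is produced and active.
No repressor is bound and HolV and QuvB are active, so *mibZ* is transcribed.
→ *mibZ* is ON in A.
Condition B:
Fe²⁺ is absent, so HolV is active.
Co²⁺ is present, so DulD is inactive.
With no repressor bound, *velC* is transcribed.
So VelC is produced and active.
cAMP is absent, so KosT is active.
No repressor is bound and KosT is active, so *quvB* is transcribed.
So QuvB is produced and active.
With repressor VelC bound, *mibZ* is not transcribed.
→ *mibZ* is OFF in B.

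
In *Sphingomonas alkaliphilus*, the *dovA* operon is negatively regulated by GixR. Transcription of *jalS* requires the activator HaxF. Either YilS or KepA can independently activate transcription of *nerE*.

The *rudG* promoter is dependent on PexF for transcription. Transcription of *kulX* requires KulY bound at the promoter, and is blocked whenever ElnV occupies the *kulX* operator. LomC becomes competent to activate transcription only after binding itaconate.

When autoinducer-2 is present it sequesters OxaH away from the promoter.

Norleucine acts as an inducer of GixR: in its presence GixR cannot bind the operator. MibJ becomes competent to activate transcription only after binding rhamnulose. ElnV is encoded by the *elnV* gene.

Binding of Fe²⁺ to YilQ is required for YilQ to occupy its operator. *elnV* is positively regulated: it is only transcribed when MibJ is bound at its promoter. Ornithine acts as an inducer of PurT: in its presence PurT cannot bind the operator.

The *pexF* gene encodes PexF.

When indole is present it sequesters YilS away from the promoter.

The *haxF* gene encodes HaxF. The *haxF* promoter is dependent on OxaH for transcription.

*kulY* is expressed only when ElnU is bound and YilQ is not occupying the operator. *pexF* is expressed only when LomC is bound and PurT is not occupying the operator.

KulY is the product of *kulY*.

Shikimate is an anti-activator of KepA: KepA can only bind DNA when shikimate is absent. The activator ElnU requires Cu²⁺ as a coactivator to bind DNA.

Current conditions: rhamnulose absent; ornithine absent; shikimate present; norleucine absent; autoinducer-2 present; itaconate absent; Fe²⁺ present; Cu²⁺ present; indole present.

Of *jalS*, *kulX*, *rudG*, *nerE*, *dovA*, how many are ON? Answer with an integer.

Autoinducer-2 is present, so OxaH is inactive.
Required activator OxaH is absent, so *haxF* is not transcribed.
So HaxF is not produced.
Required activator HaxF is absent, so *jalS* is not transcribed.
→ *jalS* is OFF.
Rhamnulose is absent, so MibJ is inactive.
Required activator MibJ is absent, so *elnV* is not transcribed.
So ElnV is not produced.
Fe²⁺ is present, so YilQ is active.
Cu²⁺ is present, so ElnU is active.
With repressor YilQ bound, *kulY* is not transcribed.
So KulY is not produced.
Required activator KulY is absent, so *kulX* is not transcribed.
→ *kulX* is OFF.
Ornithine is absent, so PurT is active.
Itaconate is absent, so LomC is inactive.
With repressor PurT bound, *pexF* is not transcribed.
So PexF is not produced.
Required activator PexF is absent, so *rudG* is not transcribed.
→ *rudG* is OFF.
Indole is present, so YilS is inactive.
Shikimate is present, so KepA is inactive.
No activator is available at the *nerE* promoter, so *nerE* is not transcribed.
→ *nerE* is OFF.
Norleucine is absent, so GixR is active.
With repressor GixR bound, *dovA* is not transcribed.
→ *dovA* is OFF.
0 of the 5 genes are transcribed.

0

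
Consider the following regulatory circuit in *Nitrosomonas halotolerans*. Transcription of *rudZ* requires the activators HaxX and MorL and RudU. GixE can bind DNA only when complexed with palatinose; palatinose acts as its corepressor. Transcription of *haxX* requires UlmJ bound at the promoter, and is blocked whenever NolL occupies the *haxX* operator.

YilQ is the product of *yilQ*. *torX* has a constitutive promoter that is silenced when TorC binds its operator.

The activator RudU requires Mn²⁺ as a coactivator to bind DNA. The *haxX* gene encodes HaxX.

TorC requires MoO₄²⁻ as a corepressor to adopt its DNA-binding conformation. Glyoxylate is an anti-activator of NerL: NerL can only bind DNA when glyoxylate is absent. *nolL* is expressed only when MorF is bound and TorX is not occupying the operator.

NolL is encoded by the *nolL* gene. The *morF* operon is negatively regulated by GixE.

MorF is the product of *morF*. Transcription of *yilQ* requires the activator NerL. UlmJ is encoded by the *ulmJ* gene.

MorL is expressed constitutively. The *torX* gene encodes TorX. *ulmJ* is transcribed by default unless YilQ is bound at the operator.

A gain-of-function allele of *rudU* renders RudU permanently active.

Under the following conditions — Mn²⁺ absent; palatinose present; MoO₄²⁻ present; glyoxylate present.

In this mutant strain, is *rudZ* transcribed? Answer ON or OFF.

ON

Glyoxylate is present, so NerL is inactive.
Required activator NerL is absent, so *yilQ* is not transcribed.
So YilQ is not produced.
With no repressor bound, *ulmJ* is transcribed.
So UlmJ is produced and active.
Palatinose is present, so GixE is active.
With repressor GixE bound, *morF* is not transcribed.
So MorF is not produced.
MoO₄²⁻ is present, so TorC is active.
With repressor TorC bound, *torX* is not transcribed.
So TorX is not produced.
Required activator MorF is absent, so *nolL* is not transcribed.
So NolL is not produced.
No repressor is bound and UlmJ is active, so *haxX* is transcribed.
So HaxX is produced and active.
MorL is produced constitutively and is active.
RudU is constitutively active in this strain.
No repressor is bound and HaxX and MorL and RudU are active, so *rudZ* is transcribed.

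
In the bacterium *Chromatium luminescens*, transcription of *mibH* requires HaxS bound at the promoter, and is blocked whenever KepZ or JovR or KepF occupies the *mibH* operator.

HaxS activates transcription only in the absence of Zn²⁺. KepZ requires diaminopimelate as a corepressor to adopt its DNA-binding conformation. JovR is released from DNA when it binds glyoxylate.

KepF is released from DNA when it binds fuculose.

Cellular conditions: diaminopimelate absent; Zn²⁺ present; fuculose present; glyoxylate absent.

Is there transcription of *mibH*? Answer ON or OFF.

OFF

Diaminopimelate is absent, so KepZ is inactive.
Glyoxylate is absent, so JovR is active.
Fuculose is present, so KepF is inactive.
Zn²⁺ is present, so HaxS is inactive.
With repressor JovR bound, *mibH* is not transcribed.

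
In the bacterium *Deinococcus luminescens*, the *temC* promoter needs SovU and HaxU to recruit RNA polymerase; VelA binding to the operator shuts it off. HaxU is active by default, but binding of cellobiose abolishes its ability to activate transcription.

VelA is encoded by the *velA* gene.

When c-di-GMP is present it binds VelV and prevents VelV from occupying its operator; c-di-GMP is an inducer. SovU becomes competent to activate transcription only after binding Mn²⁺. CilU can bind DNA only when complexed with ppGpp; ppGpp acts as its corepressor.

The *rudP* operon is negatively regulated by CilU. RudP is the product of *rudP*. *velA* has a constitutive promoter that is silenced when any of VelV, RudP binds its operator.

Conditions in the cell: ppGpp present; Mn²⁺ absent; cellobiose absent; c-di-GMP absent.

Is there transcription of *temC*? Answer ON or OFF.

OFF

c-di-GMP is absent, so VelV is active.
ppGpp is present, so CilU is active.
With repressor CilU bound, *rudP* is not transcribed.
So RudP is not produced.
With repressor VelV bound, *velA* is not transcribed.
So VelA is not produced.
Mn²⁺ is absent, so SovU is inactive.
Cellobiose is absent, so HaxU is active.
Required activator SovU is absent, so *temC* is not transcribed.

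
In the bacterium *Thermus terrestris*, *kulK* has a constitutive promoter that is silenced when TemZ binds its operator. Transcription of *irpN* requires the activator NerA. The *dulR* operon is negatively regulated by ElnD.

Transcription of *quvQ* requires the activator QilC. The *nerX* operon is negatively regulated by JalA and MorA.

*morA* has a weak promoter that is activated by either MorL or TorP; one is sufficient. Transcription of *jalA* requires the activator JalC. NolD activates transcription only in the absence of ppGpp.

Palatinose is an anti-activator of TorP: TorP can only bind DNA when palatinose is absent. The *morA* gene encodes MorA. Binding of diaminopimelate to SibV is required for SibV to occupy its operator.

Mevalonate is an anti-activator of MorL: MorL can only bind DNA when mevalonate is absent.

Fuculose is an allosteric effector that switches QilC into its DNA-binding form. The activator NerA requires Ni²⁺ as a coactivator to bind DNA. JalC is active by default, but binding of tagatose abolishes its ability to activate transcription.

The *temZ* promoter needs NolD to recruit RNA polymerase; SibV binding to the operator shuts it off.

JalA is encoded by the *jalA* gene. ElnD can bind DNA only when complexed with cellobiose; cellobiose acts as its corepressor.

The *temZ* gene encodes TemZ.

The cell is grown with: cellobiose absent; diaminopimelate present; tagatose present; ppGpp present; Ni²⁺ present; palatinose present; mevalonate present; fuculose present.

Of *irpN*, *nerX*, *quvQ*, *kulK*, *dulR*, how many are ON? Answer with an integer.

Ni²⁺ is present, so NerA is active.
No repressor is bound and NerA is active, so *irpN* is transcribed.
→ *irpN* is ON.
Tagatose is present, so JalC is inactive.
Required activator JalC is absent, so *jalA* is not transcribed.
So JalA is not produced.
Mevalonate is present, so MorL is inactive.
Palatinose is present, so TorP is inactive.
No activator is available at the *morA* promoter, so *morA* is not transcribed.
So MorA is not produced.
With no repressor bound, *nerX* is transcribed.
→ *nerX* is ON.
Fuculose is present, so QilC is active.
No repressor is bound and QilC is active, so *quvQ* is transcribed.
→ *quvQ* is ON.
ppGpp is present, so NolD is inactive.
Diaminopimelate is present, so SibV is active.
With repressor SibV bound, *temZ* is not transcribed.
So TemZ is not produced.
With no repressor bound, *kulK* is transcribed.
→ *kulK* is ON.
Cellobiose is absent, so ElnD is inactive.
With no repressor bound, *dulR* is transcribed.
→ *dulR* is ON.
5 of the 5 genes are transcribed.

5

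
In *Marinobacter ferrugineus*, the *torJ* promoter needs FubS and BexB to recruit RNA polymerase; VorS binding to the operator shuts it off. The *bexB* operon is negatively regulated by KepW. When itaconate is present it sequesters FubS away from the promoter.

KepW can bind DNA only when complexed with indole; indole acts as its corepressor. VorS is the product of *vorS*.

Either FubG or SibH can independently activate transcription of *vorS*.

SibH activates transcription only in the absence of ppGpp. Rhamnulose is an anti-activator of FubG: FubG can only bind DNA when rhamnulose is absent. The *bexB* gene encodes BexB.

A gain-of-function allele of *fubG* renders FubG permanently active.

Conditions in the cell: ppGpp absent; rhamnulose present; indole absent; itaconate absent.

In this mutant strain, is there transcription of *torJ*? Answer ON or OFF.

FubG is constitutively active in this strain.
ppGpp is absent, so SibH is active.
Activator FubG is present, so *vorS* is transcribed.
So VorS is produced and active.
Itaconate is absent, so FubS is active.
Indole is absent, so KepW is inactive.
With no repressor bound, *bexB* is transcribed.
So BexB is produced and active.
With repressor VorS bound, *torJ* is not transcribed.

OFF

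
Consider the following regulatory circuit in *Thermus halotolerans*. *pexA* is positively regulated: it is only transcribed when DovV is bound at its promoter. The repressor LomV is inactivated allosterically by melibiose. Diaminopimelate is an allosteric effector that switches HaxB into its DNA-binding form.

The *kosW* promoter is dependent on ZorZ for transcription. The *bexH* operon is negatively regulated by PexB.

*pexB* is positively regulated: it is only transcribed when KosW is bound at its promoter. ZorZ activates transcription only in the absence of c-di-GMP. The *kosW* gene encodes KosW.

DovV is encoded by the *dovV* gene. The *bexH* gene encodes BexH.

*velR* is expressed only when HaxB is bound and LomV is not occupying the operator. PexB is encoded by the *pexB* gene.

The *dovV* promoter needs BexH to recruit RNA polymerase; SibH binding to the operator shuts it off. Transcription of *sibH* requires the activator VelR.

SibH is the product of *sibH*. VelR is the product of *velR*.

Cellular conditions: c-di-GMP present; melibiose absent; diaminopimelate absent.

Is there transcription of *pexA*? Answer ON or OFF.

c-di-GMP is present, so ZorZ is inactive.
Required activator ZorZ is absent, so *kosW* is not transcribed.
So KosW is not produced.
Required activator KosW is absent, so *pexB* is not transcribed.
So PexB is not produced.
With no repressor bound, *bexH* is transcribed.
So BexH is produced and active.
Diaminopimelate is absent, so HaxB is inactive.
Melibiose is absent, so LomV is active.
With repressor LomV bound, *velR* is not transcribed.
So VelR is not produced.
Required activator VelR is absent, so *sibH* is not transcribed.
So SibH is not produced.
No repressor is bound and BexH is active, so *dovV* is transcribed.
So DovV is produced and active.
No repressor is bound and DovV is active, so *pexA* is transcribed.

ON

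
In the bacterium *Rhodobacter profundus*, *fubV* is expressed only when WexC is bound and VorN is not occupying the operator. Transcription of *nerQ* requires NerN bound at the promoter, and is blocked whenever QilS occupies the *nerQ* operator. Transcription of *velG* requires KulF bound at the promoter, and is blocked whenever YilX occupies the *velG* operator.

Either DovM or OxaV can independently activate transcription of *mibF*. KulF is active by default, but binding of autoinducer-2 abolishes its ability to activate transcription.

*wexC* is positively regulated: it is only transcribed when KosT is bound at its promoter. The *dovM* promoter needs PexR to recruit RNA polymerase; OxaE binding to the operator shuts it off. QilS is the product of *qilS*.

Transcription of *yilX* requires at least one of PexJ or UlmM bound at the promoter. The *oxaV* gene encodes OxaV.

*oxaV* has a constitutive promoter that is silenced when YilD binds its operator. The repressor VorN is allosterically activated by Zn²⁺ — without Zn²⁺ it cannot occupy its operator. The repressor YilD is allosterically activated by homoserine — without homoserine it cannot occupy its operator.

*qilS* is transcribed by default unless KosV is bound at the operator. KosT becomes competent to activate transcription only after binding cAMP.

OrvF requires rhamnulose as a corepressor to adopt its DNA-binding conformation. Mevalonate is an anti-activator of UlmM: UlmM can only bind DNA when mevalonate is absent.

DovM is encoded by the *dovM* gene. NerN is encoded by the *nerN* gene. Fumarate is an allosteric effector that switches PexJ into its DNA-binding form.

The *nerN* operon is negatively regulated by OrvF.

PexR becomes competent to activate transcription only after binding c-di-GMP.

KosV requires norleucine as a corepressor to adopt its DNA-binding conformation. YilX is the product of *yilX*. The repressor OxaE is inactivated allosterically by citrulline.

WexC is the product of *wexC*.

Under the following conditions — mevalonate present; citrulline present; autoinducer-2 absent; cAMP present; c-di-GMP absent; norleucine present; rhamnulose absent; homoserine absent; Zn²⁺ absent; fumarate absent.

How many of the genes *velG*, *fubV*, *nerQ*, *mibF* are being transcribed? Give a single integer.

4

Autoinducer-2 is absent, so KulF is active.
Fumarate is absent, so PexJ is inactive.
Mevalonate is present, so UlmM is inactive.
No activator is available at the *yilX* promoter, so *yilX* is not transcribed.
So YilX is not produced.
No repressor is bound and KulF is active, so *velG* is transcribed.
→ *velG* is ON.
cAMP is present, so KosT is active.
No repressor is bound and KosT is active, so *wexC* is transcribed.
So WexC is produced and active.
Zn²⁺ is absent, so VorN is inactive.
No repressor is bound and WexC is active, so *fubV* is transcribed.
→ *fubV* is ON.
Norleucine is present, so KosV is active.
With repressor KosV bound, *qilS* is not transcribed.
So QilS is not produced.
Rhamnulose is absent, so OrvF is inactive.
With no repressor bound, *nerN* is transcribed.
So NerN is produced and active.
No repressor is bound and NerN is active, so *nerQ* is transcribed.
→ *nerQ* is ON.
Citrulline is present, so OxaE is inactive.
c-di-GMP is absent, so PexR is inactive.
Required activator PexR is absent, so *dovM* is not transcribed.
So DovM is not produced.
Homoserine is absent, so YilD is inactive.
With no repressor bound, *oxaV* is transcribed.
So OxaV is produced and active.
Activator OxaV is present, so *mibF* is transcribed.
→ *mibF* is ON.
4 of the 4 genes are transcribed.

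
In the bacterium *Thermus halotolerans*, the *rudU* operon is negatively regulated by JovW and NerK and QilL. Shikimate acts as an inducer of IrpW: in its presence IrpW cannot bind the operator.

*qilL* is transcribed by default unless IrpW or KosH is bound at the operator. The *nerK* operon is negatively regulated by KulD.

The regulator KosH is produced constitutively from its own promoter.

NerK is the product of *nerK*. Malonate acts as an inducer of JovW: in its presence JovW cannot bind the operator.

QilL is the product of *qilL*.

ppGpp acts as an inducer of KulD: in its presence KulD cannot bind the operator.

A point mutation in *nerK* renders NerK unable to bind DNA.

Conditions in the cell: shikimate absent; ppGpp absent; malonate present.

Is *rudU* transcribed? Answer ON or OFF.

Malonate is present, so JovW is inactive.
NerK is non-functional in this strain, so it has no effect.
Shikimate is absent, so IrpW is active.
KosH is produced constitutively and is active.
With repressor IrpW bound, *qilL* is not transcribed.
So QilL is not produced.
With no repressor bound, *rudU* is transcribed.

ON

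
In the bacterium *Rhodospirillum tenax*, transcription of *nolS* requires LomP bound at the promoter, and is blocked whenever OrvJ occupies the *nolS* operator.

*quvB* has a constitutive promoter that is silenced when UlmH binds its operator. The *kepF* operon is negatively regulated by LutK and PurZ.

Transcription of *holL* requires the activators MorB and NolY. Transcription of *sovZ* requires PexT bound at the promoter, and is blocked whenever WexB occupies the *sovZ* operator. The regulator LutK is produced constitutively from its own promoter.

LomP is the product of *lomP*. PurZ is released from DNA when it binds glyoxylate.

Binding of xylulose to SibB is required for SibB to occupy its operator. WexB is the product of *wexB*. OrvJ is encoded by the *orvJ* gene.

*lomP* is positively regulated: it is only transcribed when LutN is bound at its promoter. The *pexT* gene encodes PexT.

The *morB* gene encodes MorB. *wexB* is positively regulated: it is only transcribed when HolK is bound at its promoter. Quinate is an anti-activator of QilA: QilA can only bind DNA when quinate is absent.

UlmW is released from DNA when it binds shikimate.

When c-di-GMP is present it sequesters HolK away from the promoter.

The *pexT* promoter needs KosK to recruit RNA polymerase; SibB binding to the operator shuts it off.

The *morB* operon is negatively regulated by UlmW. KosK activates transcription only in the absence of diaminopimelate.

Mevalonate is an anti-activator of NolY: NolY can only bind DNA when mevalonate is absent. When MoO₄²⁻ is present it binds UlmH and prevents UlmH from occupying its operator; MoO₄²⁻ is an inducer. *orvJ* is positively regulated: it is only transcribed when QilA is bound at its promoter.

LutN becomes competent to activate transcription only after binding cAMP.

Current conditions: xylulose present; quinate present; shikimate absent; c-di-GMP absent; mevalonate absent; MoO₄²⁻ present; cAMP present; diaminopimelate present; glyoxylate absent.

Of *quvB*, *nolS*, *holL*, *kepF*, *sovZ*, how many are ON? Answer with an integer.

MoO₄²⁻ is present, so UlmH is inactive.
With no repressor bound, *quvB* is transcribed.
→ *quvB* is ON.
cAMP is present, so LutN is active.
No repressor is bound and LutN is active, so *lomP* is transcribed.
So LomP is produced and active.
Quinate is present, so QilA is inactive.
Required activator QilA is absent, so *orvJ* is not transcribed.
So OrvJ is not produced.
No repressor is bound and LomP is active, so *nolS* is transcribed.
→ *nolS* is ON.
Shikimate is absent, so UlmW is active.
With repressor UlmW bound, *morB* is not transcribed.
So MorB is not produced.
Mevalonate is absent, so NolY is active.
Required activator MorB is absent, so *holL* is not transcribed.
→ *holL* is OFF.
LutK is produced constitutively and is active.
Glyoxylate is absent, so PurZ is active.
With repressor LutK bound, *kepF* is not transcribed.
→ *kepF* is OFF.
c-di-GMP is absent, so HolK is active.
No repressor is bound and HolK is active, so *wexB* is transcribed.
So WexB is produced and active.
Xylulose is present, so SibB is active.
Diaminopimelate is present, so KosK is inactive.
With repressor SibB bound, *pexT* is not transcribed.
So PexT is not produced.
With repressor WexB bound, *sovZ* is not transcribed.
→ *sovZ* is OFF.
2 of the 5 genes are transcribed.

2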